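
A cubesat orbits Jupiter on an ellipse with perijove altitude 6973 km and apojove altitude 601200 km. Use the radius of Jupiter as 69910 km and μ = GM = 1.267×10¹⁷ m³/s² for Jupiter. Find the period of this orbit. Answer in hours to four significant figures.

r_p = 69910 + 6973 = 76883 km = 7.6883×10⁷ m.
r_a = 69910 + 601200 = 671110 km = 6.7111×10⁸ m.
Semi-major axis a = (r_p + r_a)/2 = (76883 + 6.7111×10⁵)/2 = 3.7400×10⁵ km = 3.740×10⁸ m.
By Kepler's third law T = 2π√(a³/μ) = 2π × 2.032×10⁴ = 1.277×10⁵ s.
= 35.46 hours.

T ≈ 35.46 hours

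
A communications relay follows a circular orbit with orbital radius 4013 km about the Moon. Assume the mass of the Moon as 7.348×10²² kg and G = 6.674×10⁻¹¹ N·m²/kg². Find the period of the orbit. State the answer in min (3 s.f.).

T ≈ 380 min

μ = GM = 6.674×10⁻¹¹ × 7.348×10²² = 4.904×10¹² m³/s².
r = 4013 km = 4.013×10⁶ m.
Kepler's third law: T = 2π√(r³/μ) = 2π√((4.013×10⁶)³ / 4.904×10¹²).
r³/μ = 1.318×10⁷ s², so T = 2π × 3.630×10³ = 2.281×10⁴ s.
Converting: 2.281×10⁴ s ÷ 60.00 = 380.1 min.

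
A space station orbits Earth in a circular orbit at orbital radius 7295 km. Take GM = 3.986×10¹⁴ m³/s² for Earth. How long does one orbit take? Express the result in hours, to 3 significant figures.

r = 7295 km = 7.295×10⁶ m.
Kepler's third law: T = 2π√(r³/μ) = 2π√((7.295×10⁶)³ / 3.986×10¹⁴).
r³/μ = 9.740×10⁵ s², so T = 2π × 9.869×10² = 6.201×10³ s.
Converting: 6.201×10³ s ÷ 3600 = 1.722 hours.

T ≈ 1.72 hours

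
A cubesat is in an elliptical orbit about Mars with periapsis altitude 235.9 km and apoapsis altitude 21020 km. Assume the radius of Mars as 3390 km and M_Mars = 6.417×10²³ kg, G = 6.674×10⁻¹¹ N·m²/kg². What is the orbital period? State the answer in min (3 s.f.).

μ = GM = 6.674×10⁻¹¹ × 6.417×10²³ = 4.283×10¹³ m³/s².
r_p = 3390 + 235.9 = 3625.9 km = 3.6259×10⁶ m.
r_a = 3390 + 21020 = 24410 km = 2.4410×10⁷ m.
Semi-major axis a = (r_p + r_a)/2 = (3625.9 + 24410)/2 = 14018 km = 1.402×10⁷ m.
By Kepler's third law T = 2π√(a³/μ) = 2π × 8.020×10³ = 5.039×10⁴ s.
= 839.8 min.

T ≈ 840 min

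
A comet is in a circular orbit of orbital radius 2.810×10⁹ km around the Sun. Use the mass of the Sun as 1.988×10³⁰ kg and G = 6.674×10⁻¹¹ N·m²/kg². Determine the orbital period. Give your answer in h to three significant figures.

μ = GM = 6.674×10⁻¹¹ × 1.988×10³⁰ = 1.327×10²⁰ m³/s².
r = 2.810×10⁹ km = 2.810×10¹² m.
Kepler's third law: T = 2π√(r³/μ) = 2π√((2.810×10¹²)³ / 1.327×10²⁰).
r³/μ = 1.672×10¹⁷ s², so T = 2π × 4.089×10⁸ = 2.569×10⁹ s.
Converting: 2.569×10⁹ s ÷ 3600 = 7.137×10⁵ h.

T ≈ 714000 h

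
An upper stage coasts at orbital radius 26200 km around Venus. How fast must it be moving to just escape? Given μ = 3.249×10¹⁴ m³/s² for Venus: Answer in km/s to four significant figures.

v_esc ≈ 4.980 km/s

r = 26200 km = 2.620×10⁷ m.
Escape speed v_esc = √(2μ/r) = √(2 × 3.249×10¹⁴ / 2.620×10⁷) = √(2.480×10⁷) = 4980 m/s.
= 4.980 km/s.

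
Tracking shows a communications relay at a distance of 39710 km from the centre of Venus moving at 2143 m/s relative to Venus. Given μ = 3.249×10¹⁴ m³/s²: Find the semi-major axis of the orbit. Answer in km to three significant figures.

r = 3.971×10⁷ m.
Vis-viva rearranged: 1/a = 2/r − v²/μ = 5.037×10⁻⁸ − 1.413×10⁻⁸ = 3.623×10⁻⁸ m⁻¹.
a = 2.760×10⁷ m = 27601 km.

a ≈ 27600 km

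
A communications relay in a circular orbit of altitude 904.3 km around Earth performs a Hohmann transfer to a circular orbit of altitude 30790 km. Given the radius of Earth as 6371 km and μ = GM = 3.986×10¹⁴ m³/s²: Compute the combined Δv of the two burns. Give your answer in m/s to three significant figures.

Δv_total ≈ 3570 m/s

r₁ = 6371 + 904.3 = 7275.3 km = 7.2753×10⁶ m.
r₂ = 6371 + 30790 = 37161 km = 3.7161×10⁷ m.
Transfer ellipse a_t = (r₁ + r₂)/2 = 2.222×10⁷ m.
At r₁: circular v_c1 = √(μ/r₁) = 7402 m/s; transfer-perigee v_p = √[μ(2/r₁ − 1/a_t)] = 9573 m/s.
Δv₁ = v_p − v_c1 = 2171 m/s.
At r₂: circular v_c2 = √(μ/r₂) = 3275 m/s; transfer-apogee v_a = √[μ(2/r₂ − 1/a_t)] = 1874 m/s.
Δv₂ = v_c2 − v_a = 1401 m/s.
Total Δv = Δv₁ + Δv₂ = 3572 m/s.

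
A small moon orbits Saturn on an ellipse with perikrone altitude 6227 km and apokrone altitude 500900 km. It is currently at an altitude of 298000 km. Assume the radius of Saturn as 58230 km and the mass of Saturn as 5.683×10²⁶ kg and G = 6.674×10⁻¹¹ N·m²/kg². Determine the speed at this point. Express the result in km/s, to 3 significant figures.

v ≈ 9.55 km/s

μ = GM = 6.674×10⁻¹¹ × 5.683×10²⁶ = 3.793×10¹⁶ m³/s².
r_p = 58230 + 6227 = 64457 km = 6.4457×10⁷ m.
r_a = 58230 + 500900 = 559130 km = 5.5913×10⁸ m.
r = 58230 + 298000 = 3.5623×10⁵ km = 3.562×10⁸ m.
Semi-major axis a = (r_p + r_a)/2 = 3.1179×10⁵ km = 3.118×10⁸ m.
Vis-viva: v² = μ(2/r − 1/a) = 3.793×10¹⁶ × (5.614×10⁻⁹ − 3.207×10⁻⁹) = 9.130×10⁷ m²/s².
v = 9555 m/s = 9.555 km/s.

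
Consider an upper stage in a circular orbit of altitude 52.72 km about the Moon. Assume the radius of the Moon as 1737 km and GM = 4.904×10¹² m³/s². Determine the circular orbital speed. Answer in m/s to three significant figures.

v ≈ 1660 m/s

r = 1737 + 52.72 = 1789.7 km = 1.7897×10⁶ m.
For a circular orbit v = √(μ/r) = √(4.904×10¹² / 1.790×10⁶) = √(2.740×10⁶) = 1655 m/s.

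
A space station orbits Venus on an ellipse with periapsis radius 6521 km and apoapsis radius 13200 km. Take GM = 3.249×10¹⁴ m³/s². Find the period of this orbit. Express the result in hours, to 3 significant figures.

Semi-major axis a = (r_p + r_a)/2 = (6521.0 + 13200)/2 = 9860.5 km = 9.860×10⁶ m.
By Kepler's third law T = 2π√(a³/μ) = 2π × 1.718×10³ = 1.079×10⁴ s.
= 2.998 hours.

T ≈ 3.00 hours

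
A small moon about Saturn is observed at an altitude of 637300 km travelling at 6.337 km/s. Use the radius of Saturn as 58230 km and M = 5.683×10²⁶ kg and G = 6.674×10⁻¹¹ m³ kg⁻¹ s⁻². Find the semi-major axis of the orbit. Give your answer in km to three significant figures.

a ≈ 5.50×10⁵ km

μ = GM = 6.674×10⁻¹¹ × 5.683×10²⁶ = 3.793×10¹⁶ m³/s².
r = 58230 + 637300 = 6.9553×10⁵ km = 6.955×10⁸ m.
Vis-viva rearranged: 1/a = 2/r − v²/μ = 2.876×10⁻⁹ − 1.059×10⁻⁹ = 1.817×10⁻⁹ m⁻¹.
a = 5.504×10⁸ m = 5.5044×10⁵ km.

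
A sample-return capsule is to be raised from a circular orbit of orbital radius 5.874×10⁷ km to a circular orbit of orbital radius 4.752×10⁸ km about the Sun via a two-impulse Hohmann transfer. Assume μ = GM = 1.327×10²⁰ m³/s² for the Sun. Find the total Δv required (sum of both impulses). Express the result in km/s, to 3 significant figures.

r₁ = 5.874×10⁷ km = 5.874×10¹⁰ m.
r₂ = 4.752×10⁸ km = 4.752×10¹¹ m.
Transfer ellipse a_t = (r₁ + r₂)/2 = 2.670×10¹¹ m.
At r₁: circular v_c1 = √(μ/r₁) = 47530 m/s; transfer-perihelion v_p = √[μ(2/r₁ − 1/a_t)] = 63410 m/s.
Δv₁ = v_p − v_c1 = 15880 m/s.
At r₂: circular v_c2 = √(μ/r₂) = 16710 m/s; transfer-aphelion v_a = √[μ(2/r₂ − 1/a_t)] = 7839 m/s.
Δv₂ = v_c2 − v_a = 8872 m/s.
Total Δv = Δv₁ + Δv₂ = 24750 m/s = 24.75 km/s.

Δv_total ≈ 24.8 km/s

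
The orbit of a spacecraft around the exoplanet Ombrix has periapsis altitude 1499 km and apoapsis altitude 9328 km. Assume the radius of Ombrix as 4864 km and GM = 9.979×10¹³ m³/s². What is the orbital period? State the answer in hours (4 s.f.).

T ≈ 5.757 hours

r_p = 4864 + 1499 = 6363.0 km = 6.3630×10⁶ m.
r_a = 4864 + 9328 = 14192 km = 1.4192×10⁷ m.
Semi-major axis a = (r_p + r_a)/2 = (6363.0 + 14192)/2 = 10278 km = 1.028×10⁷ m.
By Kepler's third law T = 2π√(a³/μ) = 2π × 3.298×10³ = 2.072×10⁴ s.
= 5.757 hours.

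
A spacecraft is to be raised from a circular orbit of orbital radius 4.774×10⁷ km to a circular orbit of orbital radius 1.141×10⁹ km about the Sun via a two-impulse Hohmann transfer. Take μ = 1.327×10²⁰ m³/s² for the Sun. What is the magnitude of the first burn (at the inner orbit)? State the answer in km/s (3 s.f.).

Δv ≈ 20.3 km/s

r₁ = 4.774×10⁷ km = 4.774×10¹⁰ m.
r₂ = 1.141×10⁹ km = 1.141×10¹² m.
Transfer ellipse a_t = (r₁ + r₂)/2 = 5.944×10¹¹ m.
At r₁: circular v_c1 = √(μ/r₁) = 52720 m/s; transfer-perihelion v_p = √[μ(2/r₁ − 1/a_t)] = 73050 m/s.
Δv₁ = v_p − v_c1 = 20330 m/s.
= 20.33 km/s.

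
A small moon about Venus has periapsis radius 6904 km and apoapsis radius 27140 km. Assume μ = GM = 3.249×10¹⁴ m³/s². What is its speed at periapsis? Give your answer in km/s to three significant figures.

Semi-major axis a = (r_p + r_a)/2 = 17022 km = 1.702×10⁷ m.
Vis-viva: v² = μ(2/r − 1/a) = 3.249×10¹⁴ × (2.897×10⁻⁷ − 5.875×10⁻⁸) = 7.503×10⁷ m²/s².
v = 8662 m/s = 8.662 km/s.

v ≈ 8.66 km/s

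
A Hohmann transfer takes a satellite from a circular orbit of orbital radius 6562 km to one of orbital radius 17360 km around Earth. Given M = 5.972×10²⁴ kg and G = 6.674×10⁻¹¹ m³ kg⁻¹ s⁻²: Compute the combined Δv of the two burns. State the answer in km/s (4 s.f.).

μ = GM = 6.674×10⁻¹¹ × 5.972×10²⁴ = 3.986×10¹⁴ m³/s².
r₁ = 6562 km = 6.562×10⁶ m.
r₂ = 17360 km = 1.736×10⁷ m.
Transfer ellipse a_t = (r₁ + r₂)/2 = 1.196×10⁷ m.
At r₁: circular v_c1 = √(μ/r₁) = 7794 m/s; transfer-perigee v_p = √[μ(2/r₁ − 1/a_t)] = 9389 m/s.
Δv₁ = v_p − v_c1 = 1596 m/s.
At r₂: circular v_c2 = √(μ/r₂) = 4792 m/s; transfer-apogee v_a = √[μ(2/r₂ − 1/a_t)] = 3549 m/s.
Δv₂ = v_c2 − v_a = 1243 m/s.
Total Δv = Δv₁ + Δv₂ = 2838 m/s = 2.838 km/s.

Δv_total ≈ 2.838 km/s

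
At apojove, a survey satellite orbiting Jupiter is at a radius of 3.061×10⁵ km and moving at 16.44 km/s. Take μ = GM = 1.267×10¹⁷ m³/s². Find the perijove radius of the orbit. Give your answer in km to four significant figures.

perijove radius ≈ 1.484×10⁵ km

r_a = 3.061×10⁸ m.
Specific energy ε = v²/2 − μ/r = -2.788×10⁸ J/kg, so a = −μ/(2ε) = 2.272×10⁸ m.
The apsides satisfy r_p + r_a = 2a, so the perijove radius is 2a − r_a = 1.484×10⁸ m = 1.4838×10⁵ km.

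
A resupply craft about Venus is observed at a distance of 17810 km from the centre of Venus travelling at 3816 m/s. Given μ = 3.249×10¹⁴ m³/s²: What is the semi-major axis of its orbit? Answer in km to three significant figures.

a ≈ 14800 km

r = 1.781×10⁷ m.
Vis-viva rearranged: 1/a = 2/r − v²/μ = 1.123×10⁻⁷ − 4.482×10⁻⁸ = 6.748×10⁻⁸ m⁻¹.
a = 1.482×10⁷ m = 14820 km.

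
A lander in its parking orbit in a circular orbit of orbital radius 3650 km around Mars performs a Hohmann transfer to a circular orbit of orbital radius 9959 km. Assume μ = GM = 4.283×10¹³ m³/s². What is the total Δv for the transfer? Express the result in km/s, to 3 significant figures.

Δv_total ≈ 1.27 km/s

r₁ = 3650 km = 3.650×10⁶ m.
r₂ = 9959 km = 9.959×10⁶ m.
Transfer ellipse a_t = (r₁ + r₂)/2 = 6.804×10⁶ m.
At r₁: circular v_c1 = √(μ/r₁) = 3426 m/s; transfer-periapsis v_p = √[μ(2/r₁ − 1/a_t)] = 4144 m/s.
Δv₁ = v_p − v_c1 = 718.6 m/s.
At r₂: circular v_c2 = √(μ/r₂) = 2074 m/s; transfer-apoapsis v_a = √[μ(2/r₂ − 1/a_t)] = 1519 m/s.
Δv₂ = v_c2 − v_a = 554.9 m/s.
Total Δv = Δv₁ + Δv₂ = 1274 m/s = 1.274 km/s.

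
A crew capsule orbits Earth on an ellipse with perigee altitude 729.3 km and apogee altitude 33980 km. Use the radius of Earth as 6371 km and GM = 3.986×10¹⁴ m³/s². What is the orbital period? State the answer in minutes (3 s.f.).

T ≈ 606 minutes

r_p = 6371 + 729.3 = 7100.3 km = 7.1003×10⁶ m.
r_a = 6371 + 33980 = 40351 km = 4.0351×10⁷ m.
Semi-major axis a = (r_p + r_a)/2 = (7100.3 + 40351)/2 = 23726 km = 2.373×10⁷ m.
By Kepler's third law T = 2π√(a³/μ) = 2π × 5.788×10³ = 3.637×10⁴ s.
= 606.2 minutes.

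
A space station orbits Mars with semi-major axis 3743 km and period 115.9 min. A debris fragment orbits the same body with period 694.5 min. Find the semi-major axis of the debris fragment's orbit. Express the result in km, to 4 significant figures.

a₂ ≈ 12350 km

Kepler's third law: a³ ∝ T², so a₂ = a₁ (T₂/T₁)^(2/3).
T₂/T₁ = 5.992, (T₂/T₁)^(2/3) = 3.299.
a₂ = 3743 × 3.299 = 12350 km.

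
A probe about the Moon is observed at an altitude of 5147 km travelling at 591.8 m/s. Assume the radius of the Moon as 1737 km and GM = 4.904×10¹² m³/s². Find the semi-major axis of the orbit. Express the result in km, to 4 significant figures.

r = 1737 + 5147 = 6884.0 km = 6.884×10⁶ m.
Vis-viva rearranged: 1/a = 2/r − v²/μ = 2.905×10⁻⁷ − 7.142×10⁻⁸ = 2.191×10⁻⁷ m⁻¹.
a = 4.564×10⁶ m = 4563.9 km.

a ≈ 4564 km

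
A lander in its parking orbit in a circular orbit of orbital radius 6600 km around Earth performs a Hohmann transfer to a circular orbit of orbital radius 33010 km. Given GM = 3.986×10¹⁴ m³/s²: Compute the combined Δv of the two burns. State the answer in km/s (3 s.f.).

Δv_total ≈ 3.73 km/s

r₁ = 6600 km = 6.600×10⁶ m.
r₂ = 33010 km = 3.301×10⁷ m.
Transfer ellipse a_t = (r₁ + r₂)/2 = 1.980×10⁷ m.
At r₁: circular v_c1 = √(μ/r₁) = 7771 m/s; transfer-perigee v_p = √[μ(2/r₁ − 1/a_t)] = 10030 m/s.
Δv₁ = v_p − v_c1 = 2262 m/s.
At r₂: circular v_c2 = √(μ/r₂) = 3475 m/s; transfer-apogee v_a = √[μ(2/r₂ − 1/a_t)] = 2006 m/s.
Δv₂ = v_c2 − v_a = 1469 m/s.
Total Δv = Δv₁ + Δv₂ = 3731 m/s = 3.731 km/s.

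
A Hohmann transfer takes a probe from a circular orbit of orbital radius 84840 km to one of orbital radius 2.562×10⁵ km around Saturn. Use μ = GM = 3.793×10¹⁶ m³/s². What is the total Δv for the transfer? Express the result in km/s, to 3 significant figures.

Δv_total ≈ 8.36 km/s

r₁ = 84840 km = 8.484×10⁷ m.
r₂ = 2.562×10⁵ km = 2.562×10⁸ m.
Transfer ellipse a_t = (r₁ + r₂)/2 = 1.705×10⁸ m.
At r₁: circular v_c1 = √(μ/r₁) = 21140 m/s; transfer-perikrone v_p = √[μ(2/r₁ − 1/a_t)] = 25920 m/s.
Δv₁ = v_p − v_c1 = 4773 m/s.
At r₂: circular v_c2 = √(μ/r₂) = 12170 m/s; transfer-apokrone v_a = √[μ(2/r₂ − 1/a_t)] = 8583 m/s.
Δv₂ = v_c2 − v_a = 3585 m/s.
Total Δv = Δv₁ + Δv₂ = 8358 m/s = 8.358 km/s.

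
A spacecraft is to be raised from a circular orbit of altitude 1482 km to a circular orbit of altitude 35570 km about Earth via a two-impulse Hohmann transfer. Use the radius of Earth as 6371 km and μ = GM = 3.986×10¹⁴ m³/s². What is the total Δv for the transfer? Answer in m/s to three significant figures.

r₁ = 6371 + 1482 = 7853.0 km = 7.8530×10⁶ m.
r₂ = 6371 + 35570 = 41941 km = 4.1941×10⁷ m.
Transfer ellipse a_t = (r₁ + r₂)/2 = 2.490×10⁷ m.
At r₁: circular v_c1 = √(μ/r₁) = 7124 m/s; transfer-perigee v_p = √[μ(2/r₁ − 1/a_t)] = 9247 m/s.
Δv₁ = v_p − v_c1 = 2122 m/s.
At r₂: circular v_c2 = √(μ/r₂) = 3083 m/s; transfer-apogee v_a = √[μ(2/r₂ − 1/a_t)] = 1731 m/s.
Δv₂ = v_c2 − v_a = 1351 m/s.
Total Δv = Δv₁ + Δv₂ = 3474 m/s.

Δv_total ≈ 3470 m/s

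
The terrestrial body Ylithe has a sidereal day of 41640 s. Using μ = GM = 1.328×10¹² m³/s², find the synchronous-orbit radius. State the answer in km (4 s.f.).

A synchronous orbit has period T, so by Kepler's third law a = (μT²/4π²)^(1/3).
μT²/4π² = 1.328×10¹² × (4.164×10⁴)² / 39.48 = 5.833×10¹⁹ m³.
a = 3.878×10⁶ m = 3878.1 km.

r_sync ≈ 3878 km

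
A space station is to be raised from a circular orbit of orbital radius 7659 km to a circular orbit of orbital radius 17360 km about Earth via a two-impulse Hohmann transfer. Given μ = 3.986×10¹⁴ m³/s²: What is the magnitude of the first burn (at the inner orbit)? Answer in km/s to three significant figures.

Δv ≈ 1.28 km/s

r₁ = 7659 km = 7.659×10⁶ m.
r₂ = 17360 km = 1.736×10⁷ m.
Transfer ellipse a_t = (r₁ + r₂)/2 = 1.251×10⁷ m.
At r₁: circular v_c1 = √(μ/r₁) = 7214 m/s; transfer-perigee v_p = √[μ(2/r₁ − 1/a_t)] = 8498 m/s.
Δv₁ = v_p − v_c1 = 1284 m/s.
= 1.284 km/s.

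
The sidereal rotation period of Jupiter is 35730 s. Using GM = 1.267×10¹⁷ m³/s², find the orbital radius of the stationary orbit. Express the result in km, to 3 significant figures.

r_sync ≈ 1.60×10⁵ km

A synchronous orbit has period T, so by Kepler's third law a = (μT²/4π²)^(1/3).
μT²/4π² = 1.267×10¹⁷ × (3.573×10⁴)² / 39.48 = 4.097×10²⁴ m³.
a = 1.600×10⁸ m = 1.6002×10⁵ km.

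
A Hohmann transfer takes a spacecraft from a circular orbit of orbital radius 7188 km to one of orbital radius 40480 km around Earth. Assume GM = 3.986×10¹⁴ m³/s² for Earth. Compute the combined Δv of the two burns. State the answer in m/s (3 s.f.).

Δv_total ≈ 3670 m/s

r₁ = 7188 km = 7.188×10⁶ m.
r₂ = 40480 km = 4.048×10⁷ m.
Transfer ellipse a_t = (r₁ + r₂)/2 = 2.383×10⁷ m.
At r₁: circular v_c1 = √(μ/r₁) = 7447 m/s; transfer-perigee v_p = √[μ(2/r₁ − 1/a_t)] = 9705 m/s.
Δv₁ = v_p − v_c1 = 2258 m/s.
At r₂: circular v_c2 = √(μ/r₂) = 3138 m/s; transfer-apogee v_a = √[μ(2/r₂ − 1/a_t)] = 1723 m/s.
Δv₂ = v_c2 − v_a = 1415 m/s.
Total Δv = Δv₁ + Δv₂ = 3673 m/s.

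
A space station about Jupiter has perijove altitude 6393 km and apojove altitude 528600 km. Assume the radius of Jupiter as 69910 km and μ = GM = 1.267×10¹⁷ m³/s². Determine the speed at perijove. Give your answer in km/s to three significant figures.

v ≈ 54.3 km/s

r_p = 69910 + 6393 = 76303 km = 7.6303×10⁷ m.
r_a = 69910 + 528600 = 598510 km = 5.9851×10⁸ m.
Semi-major axis a = (r_p + r_a)/2 = 3.3741×10⁵ km = 3.374×10⁸ m.
Vis-viva: v² = μ(2/r − 1/a) = 1.267×10¹⁷ × (2.621×10⁻⁸ − 2.964×10⁻⁹) = 2.945×10⁹ m²/s².
v = 54270 m/s = 54.27 km/s.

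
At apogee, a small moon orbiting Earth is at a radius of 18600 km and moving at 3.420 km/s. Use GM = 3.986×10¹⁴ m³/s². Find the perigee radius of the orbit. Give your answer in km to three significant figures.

perigee radius ≈ 6980 km

r_a = 1.860×10⁷ m.
Specific energy ε = v²/2 − μ/r = -1.558×10⁷ J/kg, so a = −μ/(2ε) = 1.279×10⁷ m.
The apsides satisfy r_p + r_a = 2a, so the perigee radius is 2a − r_a = 6.981×10⁶ m = 6981.0 km.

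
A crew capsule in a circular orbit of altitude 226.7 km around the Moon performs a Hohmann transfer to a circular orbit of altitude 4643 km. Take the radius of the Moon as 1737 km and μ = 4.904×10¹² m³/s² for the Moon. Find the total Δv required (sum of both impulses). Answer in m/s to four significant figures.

r₁ = 1737 + 226.7 = 1963.7 km = 1.9637×10⁶ m.
r₂ = 1737 + 4643 = 6380.0 km = 6.3800×10⁶ m.
Transfer ellipse a_t = (r₁ + r₂)/2 = 4.172×10⁶ m.
At r₁: circular v_c1 = √(μ/r₁) = 1580 m/s; transfer-perilune v_p = √[μ(2/r₁ − 1/a_t)] = 1954 m/s.
Δv₁ = v_p − v_c1 = 374.0 m/s.
At r₂: circular v_c2 = √(μ/r₂) = 876.7 m/s; transfer-apolune v_a = √[μ(2/r₂ − 1/a_t)] = 601.5 m/s.
Δv₂ = v_c2 − v_a = 275.2 m/s.
Total Δv = Δv₁ + Δv₂ = 649.2 m/s.

Δv_total ≈ 649.2 m/s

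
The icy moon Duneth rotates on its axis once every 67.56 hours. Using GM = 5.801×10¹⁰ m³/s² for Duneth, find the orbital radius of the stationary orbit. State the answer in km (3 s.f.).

T = 67.56 hours = 2.432×10⁵ s.
A synchronous orbit has period T, so by Kepler's third law a = (μT²/4π²)^(1/3).
μT²/4π² = 5.801×10¹⁰ × (2.432×10⁵)² / 39.48 = 8.692×10¹⁹ m³.
a = 4.430×10⁶ m = 4429.7 km.

r_sync ≈ 4430 km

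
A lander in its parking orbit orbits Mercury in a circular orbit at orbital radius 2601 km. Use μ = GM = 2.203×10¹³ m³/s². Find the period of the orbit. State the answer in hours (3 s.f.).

T ≈ 1.56 hours

r = 2601 km = 2.601×10⁶ m.
Kepler's third law: T = 2π√(r³/μ) = 2π√((2.601×10⁶)³ / 2.203×10¹³).
r³/μ = 7.987×10⁵ s², so T = 2π × 8.937×10² = 5.615×10³ s.
Converting: 5.615×10³ s ÷ 3600 = 1.560 hours.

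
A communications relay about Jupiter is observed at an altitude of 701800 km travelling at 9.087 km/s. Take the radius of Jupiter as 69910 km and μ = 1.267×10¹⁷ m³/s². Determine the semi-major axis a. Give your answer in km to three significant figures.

a ≈ 5.15×10⁵ km

r = 69910 + 701800 = 7.7171×10⁵ km = 7.717×10⁸ m.
Specific orbital energy ε = v²/2 − μ/r = (9087)²/2 − 1.267×10¹⁷/7.717×10⁸ = -1.229×10⁸ J/kg.
Since ε = −μ/(2a), a = −μ/(2ε) = 5.155×10⁸ m = 5.1548×10⁵ km.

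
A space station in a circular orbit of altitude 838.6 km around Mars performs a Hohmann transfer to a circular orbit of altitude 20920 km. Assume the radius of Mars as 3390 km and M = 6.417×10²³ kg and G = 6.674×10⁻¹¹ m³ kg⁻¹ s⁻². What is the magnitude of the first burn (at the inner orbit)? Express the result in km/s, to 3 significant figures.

μ = GM = 6.674×10⁻¹¹ × 6.417×10²³ = 4.283×10¹³ m³/s².
r₁ = 3390 + 838.6 = 4228.6 km = 4.2286×10⁶ m.
r₂ = 3390 + 20920 = 24310 km = 2.4310×10⁷ m.
Transfer ellipse a_t = (r₁ + r₂)/2 = 1.427×10⁷ m.
At r₁: circular v_c1 = √(μ/r₁) = 3182 m/s; transfer-periapsis v_p = √[μ(2/r₁ − 1/a_t)] = 4154 m/s.
Δv₁ = v_p − v_c1 = 971.4 m/s.
= 0.9714 km/s.

Δv ≈ 0.971 km/s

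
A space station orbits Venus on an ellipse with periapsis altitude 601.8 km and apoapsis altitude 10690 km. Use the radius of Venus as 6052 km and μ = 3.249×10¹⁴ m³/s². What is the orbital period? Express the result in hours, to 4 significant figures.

r_p = 6052 + 601.8 = 6653.8 km = 6.6538×10⁶ m.
r_a = 6052 + 10690 = 16742 km = 1.6742×10⁷ m.
Semi-major axis a = (r_p + r_a)/2 = (6653.8 + 16742)/2 = 11698 km = 1.170×10⁷ m.
By Kepler's third law T = 2π√(a³/μ) = 2π × 2.220×10³ = 1.395×10⁴ s.
= 3.874 hours.

T ≈ 3.874 hours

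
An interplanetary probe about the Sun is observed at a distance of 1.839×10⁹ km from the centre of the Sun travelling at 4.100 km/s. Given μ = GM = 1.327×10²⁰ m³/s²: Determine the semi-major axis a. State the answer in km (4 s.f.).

a ≈ 1.041×10⁹ km

r = 1.839×10¹² m.
Specific orbital energy ε = v²/2 − μ/r = (4100)²/2 − 1.327×10²⁰/1.839×10¹² = -6.375×10⁷ J/kg.
Since ε = −μ/(2a), a = −μ/(2ε) = 1.041×10¹² m = 1.0407×10⁹ km.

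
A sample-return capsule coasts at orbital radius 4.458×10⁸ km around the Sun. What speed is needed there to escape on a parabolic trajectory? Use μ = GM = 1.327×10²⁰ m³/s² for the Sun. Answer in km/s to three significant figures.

v_esc ≈ 24.4 km/s

r = 4.458×10⁸ km = 4.458×10¹¹ m.
Escape speed v_esc = √(2μ/r) = √(2 × 1.327×10²⁰ / 4.458×10¹¹) = √(5.953×10⁸) = 24400 m/s.
= 24.40 km/s.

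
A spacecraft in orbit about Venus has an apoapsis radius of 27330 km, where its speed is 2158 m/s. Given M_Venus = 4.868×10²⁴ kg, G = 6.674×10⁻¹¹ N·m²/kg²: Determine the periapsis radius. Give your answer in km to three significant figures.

periapsis radius ≈ 6660 km

μ = GM = 6.674×10⁻¹¹ × 4.868×10²⁴ = 3.249×10¹⁴ m³/s².
r_a = 2.733×10⁷ m.
Specific energy ε = v²/2 − μ/r = -9.559×10⁶ J/kg, so a = −μ/(2ε) = 1.699×10⁷ m.
The apsides satisfy r_p + r_a = 2a, so the periapsis radius is 2a − r_a = 6.657×10⁶ m = 6657.2 km.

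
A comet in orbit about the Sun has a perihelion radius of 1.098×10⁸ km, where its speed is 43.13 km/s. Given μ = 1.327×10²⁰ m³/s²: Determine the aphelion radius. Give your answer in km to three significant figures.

r_p = 1.098×10¹¹ m.
Specific energy ε = v²/2 − μ/r = -2.785×10⁸ J/kg, so a = −μ/(2ε) = 2.383×10¹¹ m.
The apsides satisfy r_p + r_a = 2a, so the aphelion radius is 2a − r_p = 3.667×10¹¹ m = 3.6675×10⁸ km.

aphelion radius ≈ 3.67×10⁸ km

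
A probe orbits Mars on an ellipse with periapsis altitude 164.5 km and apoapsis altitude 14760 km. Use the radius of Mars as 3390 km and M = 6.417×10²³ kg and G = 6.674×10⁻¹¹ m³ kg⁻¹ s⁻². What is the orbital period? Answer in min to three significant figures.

μ = GM = 6.674×10⁻¹¹ × 6.417×10²³ = 4.283×10¹³ m³/s².
r_p = 3390 + 164.5 = 3554.5 km = 3.5545×10⁶ m.
r_a = 3390 + 14760 = 18150 km = 1.8150×10⁷ m.
Semi-major axis a = (r_p + r_a)/2 = (3554.5 + 18150)/2 = 10852 km = 1.085×10⁷ m.
By Kepler's third law T = 2π√(a³/μ) = 2π × 5.463×10³ = 3.432×10⁴ s.
= 572.1 min.

T ≈ 572 min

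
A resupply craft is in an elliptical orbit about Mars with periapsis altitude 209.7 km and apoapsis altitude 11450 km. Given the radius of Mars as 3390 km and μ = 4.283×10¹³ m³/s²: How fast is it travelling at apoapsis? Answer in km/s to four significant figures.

v ≈ 1.062 km/s

r_p = 3390 + 209.7 = 3599.7 km = 3.5997×10⁶ m.
r_a = 3390 + 11450 = 14840 km = 1.4840×10⁷ m.
Semi-major axis a = (r_p + r_a)/2 = 9219.9 km = 9.220×10⁶ m.
Vis-viva: v² = μ(2/r − 1/a) = 4.283×10¹³ × (1.348×10⁻⁷ − 1.085×10⁻⁷) = 1.127×10⁶ m²/s².
v = 1062 m/s = 1.062 km/s.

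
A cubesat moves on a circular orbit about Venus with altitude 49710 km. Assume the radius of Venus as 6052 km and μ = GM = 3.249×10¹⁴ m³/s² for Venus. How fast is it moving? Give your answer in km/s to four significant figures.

r = 6052 + 49710 = 55762 km = 5.5762×10⁷ m.
For a circular orbit v = √(μ/r) = √(3.249×10¹⁴ / 5.576×10⁷) = √(5.827×10⁶) = 2414 m/s.
That is 2.414 km/s.

v ≈ 2.414 km/s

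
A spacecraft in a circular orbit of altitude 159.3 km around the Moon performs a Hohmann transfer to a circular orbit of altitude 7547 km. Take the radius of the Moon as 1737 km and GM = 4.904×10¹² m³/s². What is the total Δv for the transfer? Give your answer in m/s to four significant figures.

r₁ = 1737 + 159.3 = 1896.3 km = 1.8963×10⁶ m.
r₂ = 1737 + 7547 = 9284.0 km = 9.2840×10⁶ m.
Transfer ellipse a_t = (r₁ + r₂)/2 = 5.590×10⁶ m.
At r₁: circular v_c1 = √(μ/r₁) = 1608 m/s; transfer-perilune v_p = √[μ(2/r₁ − 1/a_t)] = 2072 m/s.
Δv₁ = v_p − v_c1 = 464.3 m/s.
At r₂: circular v_c2 = √(μ/r₂) = 726.8 m/s; transfer-apolune v_a = √[μ(2/r₂ − 1/a_t)] = 423.3 m/s.
Δv₂ = v_c2 − v_a = 303.5 m/s.
Total Δv = Δv₁ + Δv₂ = 767.8 m/s.

Δv_total ≈ 767.8 m/s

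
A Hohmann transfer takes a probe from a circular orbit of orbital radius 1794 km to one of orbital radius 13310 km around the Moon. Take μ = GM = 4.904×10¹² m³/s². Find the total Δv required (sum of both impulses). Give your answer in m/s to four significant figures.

Δv_total ≈ 852.7 m/s

r₁ = 1794 km = 1.794×10⁶ m.
r₂ = 13310 km = 1.331×10⁷ m.
Transfer ellipse a_t = (r₁ + r₂)/2 = 7.552×10⁶ m.
At r₁: circular v_c1 = √(μ/r₁) = 1653 m/s; transfer-perilune v_p = √[μ(2/r₁ − 1/a_t)] = 2195 m/s.
Δv₁ = v_p − v_c1 = 541.6 m/s.
At r₂: circular v_c2 = √(μ/r₂) = 607.0 m/s; transfer-apolune v_a = √[μ(2/r₂ − 1/a_t)] = 295.8 m/s.
Δv₂ = v_c2 − v_a = 311.2 m/s.
Total Δv = Δv₁ + Δv₂ = 852.7 m/s.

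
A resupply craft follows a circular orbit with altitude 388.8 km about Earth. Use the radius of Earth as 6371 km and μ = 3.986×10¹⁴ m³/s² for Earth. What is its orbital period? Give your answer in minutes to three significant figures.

r = 6371 + 388.8 = 6759.8 km = 6.7598×10⁶ m.
Kepler's third law: T = 2π√(r³/μ) = 2π√((6.760×10⁶)³ / 3.986×10¹⁴).
r³/μ = 7.749×10⁵ s², so T = 2π × 8.803×10² = 5.531×10³ s.
Converting: 5.531×10³ s ÷ 60.00 = 92.19 minutes.

T ≈ 92.2 minutes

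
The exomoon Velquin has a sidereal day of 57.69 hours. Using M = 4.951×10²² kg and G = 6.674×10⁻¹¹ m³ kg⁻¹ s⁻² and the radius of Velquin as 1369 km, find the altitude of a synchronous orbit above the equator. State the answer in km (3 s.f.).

h_sync ≈ 14000 km

μ = GM = 6.674×10⁻¹¹ × 4.951×10²² = 3.304×10¹² m³/s².
T = 57.69 hours = 2.077×10⁵ s.
A synchronous orbit has period T, so by Kepler's third law a = (μT²/4π²)^(1/3).
μT²/4π² = 3.304×10¹² × (2.077×10⁵)² / 39.48 = 3.610×10²¹ m³.
a = 1.534×10⁷ m = 15341 km.
Altitude h = a − R = 15341 − 1369 = 13972 km.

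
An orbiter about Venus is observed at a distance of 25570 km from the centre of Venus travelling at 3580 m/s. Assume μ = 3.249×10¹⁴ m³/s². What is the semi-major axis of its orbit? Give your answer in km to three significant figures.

a ≈ 25800 km

r = 2.557×10⁷ m.
Vis-viva rearranged: 1/a = 2/r − v²/μ = 7.822×10⁻⁸ − 3.945×10⁻⁸ = 3.877×10⁻⁸ m⁻¹.
a = 2.579×10⁷ m = 25794 km.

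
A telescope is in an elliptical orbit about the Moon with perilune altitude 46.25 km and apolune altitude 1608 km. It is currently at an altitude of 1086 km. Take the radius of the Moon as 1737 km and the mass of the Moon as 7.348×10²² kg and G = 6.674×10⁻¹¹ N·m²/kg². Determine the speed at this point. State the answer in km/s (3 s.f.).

μ = GM = 6.674×10⁻¹¹ × 7.348×10²² = 4.904×10¹² m³/s².
r_p = 1737 + 46.25 = 1783.2 km = 1.7832×10⁶ m.
r_a = 1737 + 1608 = 3345.0 km = 3.3450×10⁶ m.
r = 1737 + 1086 = 2823.0 km = 2.823×10⁶ m.
Semi-major axis a = (r_p + r_a)/2 = 2564.1 km = 2.564×10⁶ m.
Vis-viva: v² = μ(2/r − 1/a) = 4.904×10¹² × (7.085×10⁻⁷ − 3.900×10⁻⁷) = 1.562×10⁶ m²/s².
v = 1250 m/s = 1.250 km/s.

v ≈ 1.25 km/s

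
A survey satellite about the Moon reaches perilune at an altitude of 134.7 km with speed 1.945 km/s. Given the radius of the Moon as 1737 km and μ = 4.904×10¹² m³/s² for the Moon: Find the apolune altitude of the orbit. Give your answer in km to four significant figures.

r_p = 1737 + 134.7 = 1871.7 km = 1.872×10⁶ m.
Specific energy ε = v²/2 − μ/r = -7.286×10⁵ J/kg, so a = −μ/(2ε) = 3.366×10⁶ m.
The apsides satisfy r_p + r_a = 2a, so the apolune radius is 2a − r_p = 4.859×10⁶ m = 4859.3 km.
Apolune altitude = 4859.3 − 1737 = 3122.3 km.

apolune altitude ≈ 3122 km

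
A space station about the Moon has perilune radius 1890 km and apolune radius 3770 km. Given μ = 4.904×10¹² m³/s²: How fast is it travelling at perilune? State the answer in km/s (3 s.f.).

Semi-major axis a = (r_p + r_a)/2 = 2830.0 km = 2.830×10⁶ m.
Vis-viva: v² = μ(2/r − 1/a) = 4.904×10¹² × (1.058×10⁻⁶ − 3.534×10⁻⁷) = 3.457×10⁶ m²/s².
v = 1859 m/s = 1.859 km/s.

v ≈ 1.86 km/s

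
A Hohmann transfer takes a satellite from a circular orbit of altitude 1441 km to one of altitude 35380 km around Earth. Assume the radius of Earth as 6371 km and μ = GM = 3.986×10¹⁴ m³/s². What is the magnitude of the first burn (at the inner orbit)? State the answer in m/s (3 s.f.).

r₁ = 6371 + 1441 = 7812.0 km = 7.8120×10⁶ m.
r₂ = 6371 + 35380 = 41751 km = 4.1751×10⁷ m.
Transfer ellipse a_t = (r₁ + r₂)/2 = 2.478×10⁷ m.
At r₁: circular v_c1 = √(μ/r₁) = 7143 m/s; transfer-perigee v_p = √[μ(2/r₁ − 1/a_t)] = 9272 m/s.
Δv₁ = v_p − v_c1 = 2129 m/s.

Δv ≈ 2130 m/s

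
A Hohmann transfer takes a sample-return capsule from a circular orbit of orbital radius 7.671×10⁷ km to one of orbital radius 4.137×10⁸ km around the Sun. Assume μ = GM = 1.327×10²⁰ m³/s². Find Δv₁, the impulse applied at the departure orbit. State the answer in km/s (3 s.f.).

r₁ = 7.671×10⁷ km = 7.671×10¹⁰ m.
r₂ = 4.137×10⁸ km = 4.137×10¹¹ m.
Transfer ellipse a_t = (r₁ + r₂)/2 = 2.452×10¹¹ m.
At r₁: circular v_c1 = √(μ/r₁) = 41590 m/s; transfer-perihelion v_p = √[μ(2/r₁ − 1/a_t)] = 54020 m/s.
Δv₁ = v_p − v_c1 = 12430 m/s.
= 12.43 km/s.

Δv ≈ 12.4 km/s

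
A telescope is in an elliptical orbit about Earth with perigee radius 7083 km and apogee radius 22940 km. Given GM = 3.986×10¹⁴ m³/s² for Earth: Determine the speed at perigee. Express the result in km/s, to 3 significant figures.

Semi-major axis a = (r_p + r_a)/2 = 15012 km = 1.501×10⁷ m.
Vis-viva: v² = μ(2/r − 1/a) = 3.986×10¹⁴ × (2.824×10⁻⁷ − 6.662×10⁻⁸) = 8.600×10⁷ m²/s².
v = 9274 m/s = 9.274 km/s.

v ≈ 9.27 km/s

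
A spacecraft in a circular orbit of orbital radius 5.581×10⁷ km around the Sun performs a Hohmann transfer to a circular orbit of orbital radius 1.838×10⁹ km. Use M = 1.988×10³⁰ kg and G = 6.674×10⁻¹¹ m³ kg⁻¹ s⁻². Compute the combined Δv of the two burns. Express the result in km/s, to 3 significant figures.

Δv_total ≈ 25.6 km/s

μ = GM = 6.674×10⁻¹¹ × 1.988×10³⁰ = 1.327×10²⁰ m³/s².
r₁ = 5.581×10⁷ km = 5.581×10¹⁰ m.
r₂ = 1.838×10⁹ km = 1.838×10¹² m.
Transfer ellipse a_t = (r₁ + r₂)/2 = 9.469×10¹¹ m.
At r₁: circular v_c1 = √(μ/r₁) = 48760 m/s; transfer-perihelion v_p = √[μ(2/r₁ − 1/a_t)] = 67930 m/s.
Δv₁ = v_p − v_c1 = 19170 m/s.
At r₂: circular v_c2 = √(μ/r₂) = 8496 m/s; transfer-aphelion v_a = √[μ(2/r₂ − 1/a_t)] = 2063 m/s.
Δv₂ = v_c2 − v_a = 6434 m/s.
Total Δv = Δv₁ + Δv₂ = 25610 m/s = 25.61 km/s.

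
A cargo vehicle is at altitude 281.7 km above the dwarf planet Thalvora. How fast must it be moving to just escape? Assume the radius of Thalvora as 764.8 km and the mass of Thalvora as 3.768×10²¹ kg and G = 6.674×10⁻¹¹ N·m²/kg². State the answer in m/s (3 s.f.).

μ = GM = 6.674×10⁻¹¹ × 3.768×10²¹ = 2.515×10¹¹ m³/s².
r = 764.8 + 281.7 = 1046.5 km = 1.0465×10⁶ m.
Escape speed v_esc = √(2μ/r) = √(2 × 2.515×10¹¹ / 1.046×10⁶) = √(4.806×10⁵) = 693.3 m/s.

v_esc ≈ 693 m/s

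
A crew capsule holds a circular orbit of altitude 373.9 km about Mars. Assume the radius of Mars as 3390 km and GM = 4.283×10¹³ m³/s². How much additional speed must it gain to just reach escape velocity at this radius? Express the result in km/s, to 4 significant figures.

r = 3390 + 373.9 = 3763.9 km = 3.7639×10⁶ m.
Circular speed v_c = √(μ/r) = 3373 m/s.
Escape speed v_esc = √(2μ/r) = √2 × v_c = 4771 m/s.
Δv = v_esc − v_c = 1397 m/s = 1.397 km/s.

Δv ≈ 1.397 km/s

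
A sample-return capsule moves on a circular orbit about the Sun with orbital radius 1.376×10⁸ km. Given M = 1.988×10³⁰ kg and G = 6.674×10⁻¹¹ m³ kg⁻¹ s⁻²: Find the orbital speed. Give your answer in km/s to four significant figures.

μ = GM = 6.674×10⁻¹¹ × 1.988×10³⁰ = 1.327×10²⁰ m³/s².
r = 1.376×10⁸ km = 1.376×10¹¹ m.
For a circular orbit v = √(μ/r) = √(1.327×10²⁰ / 1.376×10¹¹) = √(9.642×10⁸) = 31050 m/s.
That is 31.05 km/s.

v ≈ 31.05 km/s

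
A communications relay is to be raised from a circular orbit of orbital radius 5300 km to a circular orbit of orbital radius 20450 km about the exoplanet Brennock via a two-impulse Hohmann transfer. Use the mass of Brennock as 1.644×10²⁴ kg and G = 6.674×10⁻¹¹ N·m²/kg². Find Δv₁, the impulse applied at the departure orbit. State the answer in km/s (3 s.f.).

μ = GM = 6.674×10⁻¹¹ × 1.644×10²⁴ = 1.097×10¹⁴ m³/s².
r₁ = 5300 km = 5.300×10⁶ m.
r₂ = 20450 km = 2.045×10⁷ m.
Transfer ellipse a_t = (r₁ + r₂)/2 = 1.288×10⁷ m.
At r₁: circular v_c1 = √(μ/r₁) = 4550 m/s; transfer-periapsis v_p = √[μ(2/r₁ − 1/a_t)] = 5734 m/s.
Δv₁ = v_p − v_c1 = 1184 m/s.
= 1.184 km/s.

Δv ≈ 1.18 km/s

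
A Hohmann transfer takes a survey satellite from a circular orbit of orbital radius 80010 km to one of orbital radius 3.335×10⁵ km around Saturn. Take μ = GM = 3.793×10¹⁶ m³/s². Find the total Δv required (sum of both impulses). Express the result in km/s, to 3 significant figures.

Δv_total ≈ 9.91 km/s

r₁ = 80010 km = 8.001×10⁷ m.
r₂ = 3.335×10⁵ km = 3.335×10⁸ m.
Transfer ellipse a_t = (r₁ + r₂)/2 = 2.068×10⁸ m.
At r₁: circular v_c1 = √(μ/r₁) = 21770 m/s; transfer-perikrone v_p = √[μ(2/r₁ − 1/a_t)] = 27650 m/s.
Δv₁ = v_p − v_c1 = 5880 m/s.
At r₂: circular v_c2 = √(μ/r₂) = 10660 m/s; transfer-apokrone v_a = √[μ(2/r₂ − 1/a_t)] = 6634 m/s.
Δv₂ = v_c2 − v_a = 4030 m/s.
Total Δv = Δv₁ + Δv₂ = 9910 m/s = 9.910 km/s.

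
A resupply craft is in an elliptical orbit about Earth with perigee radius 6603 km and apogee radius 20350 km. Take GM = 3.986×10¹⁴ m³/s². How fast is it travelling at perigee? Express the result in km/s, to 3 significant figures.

v ≈ 9.55 km/s

Semi-major axis a = (r_p + r_a)/2 = 13476 km = 1.348×10⁷ m.
Vis-viva: v² = μ(2/r − 1/a) = 3.986×10¹⁴ × (3.029×10⁻⁷ − 7.420×10⁻⁸) = 9.116×10⁷ m²/s².
v = 9548 m/s = 9.548 km/s.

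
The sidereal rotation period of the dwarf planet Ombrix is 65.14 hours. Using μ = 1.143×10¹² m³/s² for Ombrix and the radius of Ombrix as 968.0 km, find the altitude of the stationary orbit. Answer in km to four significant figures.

h_sync ≈ 10710 km

T = 65.14 hours = 2.345×10⁵ s.
A synchronous orbit has period T, so by Kepler's third law a = (μT²/4π²)^(1/3).
μT²/4π² = 1.143×10¹² × (2.345×10⁵)² / 39.48 = 1.592×10²¹ m³.
a = 1.168×10⁷ m = 11677 km.
Altitude h = a − R = 11677 − 968.0 = 10709 km.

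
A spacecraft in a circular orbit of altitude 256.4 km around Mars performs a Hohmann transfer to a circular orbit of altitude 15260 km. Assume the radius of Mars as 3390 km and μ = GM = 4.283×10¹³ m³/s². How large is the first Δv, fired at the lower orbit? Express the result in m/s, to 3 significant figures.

r₁ = 3390 + 256.4 = 3646.4 km = 3.6464×10⁶ m.
r₂ = 3390 + 15260 = 18650 km = 1.8650×10⁷ m.
Transfer ellipse a_t = (r₁ + r₂)/2 = 1.115×10⁷ m.
At r₁: circular v_c1 = √(μ/r₁) = 3427 m/s; transfer-periapsis v_p = √[μ(2/r₁ − 1/a_t)] = 4433 m/s.
Δv₁ = v_p − v_c1 = 1006 m/s.

Δv ≈ 1010 m/s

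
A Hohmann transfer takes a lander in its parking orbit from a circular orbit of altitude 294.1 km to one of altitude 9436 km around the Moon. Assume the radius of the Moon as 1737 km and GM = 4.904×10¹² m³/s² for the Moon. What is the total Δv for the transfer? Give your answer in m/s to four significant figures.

Δv_total ≈ 762.6 m/s

r₁ = 1737 + 294.1 = 2031.1 km = 2.0311×10⁶ m.
r₂ = 1737 + 9436 = 11173 km = 1.1173×10⁷ m.
Transfer ellipse a_t = (r₁ + r₂)/2 = 6.602×10⁶ m.
At r₁: circular v_c1 = √(μ/r₁) = 1554 m/s; transfer-perilune v_p = √[μ(2/r₁ − 1/a_t)] = 2021 m/s.
Δv₁ = v_p − v_c1 = 467.6 m/s.
At r₂: circular v_c2 = √(μ/r₂) = 662.5 m/s; transfer-apolune v_a = √[μ(2/r₂ − 1/a_t)] = 367.5 m/s.
Δv₂ = v_c2 − v_a = 295.0 m/s.
Total Δv = Δv₁ + Δv₂ = 762.6 m/s.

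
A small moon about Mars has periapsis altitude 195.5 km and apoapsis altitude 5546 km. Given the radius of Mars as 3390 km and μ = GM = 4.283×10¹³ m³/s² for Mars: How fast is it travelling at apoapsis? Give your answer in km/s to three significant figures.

r_p = 3390 + 195.5 = 3585.5 km = 3.5855×10⁶ m.
r_a = 3390 + 5546 = 8936.0 km = 8.9360×10⁶ m.
Semi-major axis a = (r_p + r_a)/2 = 6260.8 km = 6.261×10⁶ m.
Vis-viva: v² = μ(2/r − 1/a) = 4.283×10¹³ × (2.238×10⁻⁷ − 1.597×10⁻⁷) = 2.745×10⁶ m²/s².
v = 1657 m/s = 1.657 km/s.

v ≈ 1.66 km/s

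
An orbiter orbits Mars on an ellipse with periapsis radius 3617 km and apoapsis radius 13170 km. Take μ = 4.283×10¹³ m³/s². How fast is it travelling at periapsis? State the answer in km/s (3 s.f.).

Semi-major axis a = (r_p + r_a)/2 = 8393.5 km = 8.394×10⁶ m.
Vis-viva: v² = μ(2/r − 1/a) = 4.283×10¹³ × (5.529×10⁻⁷ − 1.191×10⁻⁷) = 1.858×10⁷ m²/s².
v = 4310 m/s = 4.310 km/s.

v ≈ 4.31 km/s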